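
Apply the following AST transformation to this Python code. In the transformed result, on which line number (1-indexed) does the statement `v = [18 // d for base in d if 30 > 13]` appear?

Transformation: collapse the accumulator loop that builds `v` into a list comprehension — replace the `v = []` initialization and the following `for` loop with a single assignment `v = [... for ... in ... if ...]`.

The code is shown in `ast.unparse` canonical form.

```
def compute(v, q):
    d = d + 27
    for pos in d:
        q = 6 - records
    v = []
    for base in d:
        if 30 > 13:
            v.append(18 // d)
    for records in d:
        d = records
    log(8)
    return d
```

5

Transformed code:
def compute(v, q):
    d = d + 27
    for pos in d:
        q = 6 - records
    v = [18 // d for base in d if 30 > 13]
    for records in d:
        d = records
    log(8)
    return d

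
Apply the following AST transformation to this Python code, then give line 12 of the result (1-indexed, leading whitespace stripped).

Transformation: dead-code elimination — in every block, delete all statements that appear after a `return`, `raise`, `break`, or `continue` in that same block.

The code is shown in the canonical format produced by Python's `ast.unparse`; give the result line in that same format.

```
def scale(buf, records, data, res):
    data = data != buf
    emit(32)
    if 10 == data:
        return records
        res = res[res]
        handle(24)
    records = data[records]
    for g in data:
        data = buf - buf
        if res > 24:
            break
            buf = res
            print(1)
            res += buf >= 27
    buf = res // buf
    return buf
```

Transformed code:
def scale(buf, records, data, res):
    data = data != buf
    emit(32)
    if 10 == data:
        return records
    records = data[records]
    for g in data:
        data = buf - buf
        if res > 24:
            break
    buf = res // buf
    return buf

return buf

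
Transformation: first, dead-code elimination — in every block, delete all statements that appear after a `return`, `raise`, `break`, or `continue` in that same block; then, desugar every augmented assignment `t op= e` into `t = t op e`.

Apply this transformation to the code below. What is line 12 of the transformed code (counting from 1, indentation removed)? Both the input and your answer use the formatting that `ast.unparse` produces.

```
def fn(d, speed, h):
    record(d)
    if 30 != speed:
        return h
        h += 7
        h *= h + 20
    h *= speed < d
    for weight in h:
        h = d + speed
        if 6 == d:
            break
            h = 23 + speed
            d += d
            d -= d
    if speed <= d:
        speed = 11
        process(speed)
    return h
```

process(speed)

Transformed code:
def fn(d, speed, h):
    record(d)
    if 30 != speed:
        return h
    h = h * (speed < d)
    for weight in h:
        h = d + speed
        if 6 == d:
            break
    if speed <= d:
        speed = 11
        process(speed)
    return h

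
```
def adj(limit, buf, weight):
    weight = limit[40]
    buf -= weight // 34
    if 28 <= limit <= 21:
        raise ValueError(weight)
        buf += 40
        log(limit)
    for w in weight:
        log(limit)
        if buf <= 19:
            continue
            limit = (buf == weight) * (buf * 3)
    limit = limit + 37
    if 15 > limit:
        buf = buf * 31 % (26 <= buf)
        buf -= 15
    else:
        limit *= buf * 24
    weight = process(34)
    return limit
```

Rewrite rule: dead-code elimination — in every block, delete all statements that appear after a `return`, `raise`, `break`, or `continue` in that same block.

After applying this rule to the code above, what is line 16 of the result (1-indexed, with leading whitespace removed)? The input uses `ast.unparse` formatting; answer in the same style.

weight = process(34)

Transformed code:
def adj(limit, buf, weight):
    weight = limit[40]
    buf -= weight // 34
    if 28 <= limit <= 21:
        raise ValueError(weight)
    for w in weight:
        log(limit)
        if buf <= 19:
            continue
    limit = limit + 37
    if 15 > limit:
        buf = buf * 31 % (26 <= buf)
        buf -= 15
    else:
        limit *= buf * 24
    weight = process(34)
    return limit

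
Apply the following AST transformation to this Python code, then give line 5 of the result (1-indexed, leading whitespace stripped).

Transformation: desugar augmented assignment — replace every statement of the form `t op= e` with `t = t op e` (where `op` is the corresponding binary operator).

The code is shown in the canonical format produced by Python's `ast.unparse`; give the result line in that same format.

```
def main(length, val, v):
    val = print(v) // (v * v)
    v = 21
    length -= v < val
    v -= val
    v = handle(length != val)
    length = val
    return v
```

Transformed code:
def main(length, val, v):
    val = print(v) // (v * v)
    v = 21
    length = length - (v < val)
    v = v - val
    v = handle(length != val)
    length = val
    return v

v = v - val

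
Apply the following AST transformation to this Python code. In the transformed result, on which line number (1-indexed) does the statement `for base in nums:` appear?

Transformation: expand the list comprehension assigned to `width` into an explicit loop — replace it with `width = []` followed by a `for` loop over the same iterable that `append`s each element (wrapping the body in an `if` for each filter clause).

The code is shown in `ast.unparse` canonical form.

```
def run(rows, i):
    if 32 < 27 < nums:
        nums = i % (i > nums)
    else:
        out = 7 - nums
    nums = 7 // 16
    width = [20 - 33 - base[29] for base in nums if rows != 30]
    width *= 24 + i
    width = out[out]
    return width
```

Transformed code:
def run(rows, i):
    if 32 < 27 < nums:
        nums = i % (i > nums)
    else:
        out = 7 - nums
    nums = 7 // 16
    width = []
    for base in nums:
        if rows != 30:
            width.append(20 - 33 - base[29])
    width *= 24 + i
    width = out[out]
    return width

8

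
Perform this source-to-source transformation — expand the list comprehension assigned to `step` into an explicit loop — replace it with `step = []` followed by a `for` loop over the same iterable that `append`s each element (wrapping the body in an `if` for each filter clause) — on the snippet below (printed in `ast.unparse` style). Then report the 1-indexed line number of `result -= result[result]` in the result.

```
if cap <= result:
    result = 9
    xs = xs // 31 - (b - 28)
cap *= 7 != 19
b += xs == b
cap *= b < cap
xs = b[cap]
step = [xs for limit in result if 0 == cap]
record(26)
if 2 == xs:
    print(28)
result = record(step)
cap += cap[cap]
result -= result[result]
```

17

Transformed code:
if cap <= result:
    result = 9
    xs = xs // 31 - (b - 28)
cap *= 7 != 19
b += xs == b
cap *= b < cap
xs = b[cap]
step = []
for limit in result:
    if 0 == cap:
        step.append(xs)
record(26)
if 2 == xs:
    print(28)
result = record(step)
cap += cap[cap]
result -= result[result]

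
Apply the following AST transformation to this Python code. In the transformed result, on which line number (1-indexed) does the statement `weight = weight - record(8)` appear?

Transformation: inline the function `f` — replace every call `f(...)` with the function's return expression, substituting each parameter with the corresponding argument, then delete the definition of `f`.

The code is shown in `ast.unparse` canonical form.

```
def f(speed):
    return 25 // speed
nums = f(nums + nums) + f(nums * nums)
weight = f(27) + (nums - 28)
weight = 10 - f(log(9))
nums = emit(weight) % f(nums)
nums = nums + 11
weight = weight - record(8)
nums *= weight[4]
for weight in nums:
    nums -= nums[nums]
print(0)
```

Transformed code:
nums = 25 // (nums + nums) + 25 // (nums * nums)
weight = 25 // 27 + (nums - 28)
weight = 10 - 25 // log(9)
nums = emit(weight) % (25 // nums)
nums = nums + 11
weight = weight - record(8)
nums *= weight[4]
for weight in nums:
    nums -= nums[nums]
print(0)

6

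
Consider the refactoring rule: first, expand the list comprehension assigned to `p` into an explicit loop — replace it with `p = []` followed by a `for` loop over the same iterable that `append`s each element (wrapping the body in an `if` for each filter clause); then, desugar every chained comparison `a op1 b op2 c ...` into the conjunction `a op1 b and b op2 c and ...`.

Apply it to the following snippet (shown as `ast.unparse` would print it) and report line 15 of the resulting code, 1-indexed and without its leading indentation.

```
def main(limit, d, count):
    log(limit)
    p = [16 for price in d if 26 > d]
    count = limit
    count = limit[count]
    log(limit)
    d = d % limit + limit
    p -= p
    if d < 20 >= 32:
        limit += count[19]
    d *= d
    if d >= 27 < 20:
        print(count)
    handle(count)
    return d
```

Transformed code:
def main(limit, d, count):
    log(limit)
    p = []
    for price in d:
        if 26 > d:
            p.append(16)
    count = limit
    count = limit[count]
    log(limit)
    d = d % limit + limit
    p -= p
    if d < 20 and 20 >= 32:
        limit += count[19]
    d *= d
    if d >= 27 and 27 < 20:
        print(count)
    handle(count)
    return d

if d >= 27 and 27 < 20:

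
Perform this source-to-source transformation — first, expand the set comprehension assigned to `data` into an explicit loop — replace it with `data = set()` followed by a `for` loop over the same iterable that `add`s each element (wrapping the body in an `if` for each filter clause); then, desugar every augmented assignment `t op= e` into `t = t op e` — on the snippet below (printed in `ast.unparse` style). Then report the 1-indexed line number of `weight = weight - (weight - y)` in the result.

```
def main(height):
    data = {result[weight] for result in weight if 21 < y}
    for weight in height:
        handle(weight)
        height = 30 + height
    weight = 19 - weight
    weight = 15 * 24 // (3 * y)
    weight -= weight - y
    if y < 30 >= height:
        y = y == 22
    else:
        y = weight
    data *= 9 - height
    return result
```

11

Transformed code:
def main(height):
    data = set()
    for result in weight:
        if 21 < y:
            data.add(result[weight])
    for weight in height:
        handle(weight)
        height = 30 + height
    weight = 19 - weight
    weight = 15 * 24 // (3 * y)
    weight = weight - (weight - y)
    if y < 30 >= height:
        y = y == 22
    else:
        y = weight
    data = data * (9 - height)
    return result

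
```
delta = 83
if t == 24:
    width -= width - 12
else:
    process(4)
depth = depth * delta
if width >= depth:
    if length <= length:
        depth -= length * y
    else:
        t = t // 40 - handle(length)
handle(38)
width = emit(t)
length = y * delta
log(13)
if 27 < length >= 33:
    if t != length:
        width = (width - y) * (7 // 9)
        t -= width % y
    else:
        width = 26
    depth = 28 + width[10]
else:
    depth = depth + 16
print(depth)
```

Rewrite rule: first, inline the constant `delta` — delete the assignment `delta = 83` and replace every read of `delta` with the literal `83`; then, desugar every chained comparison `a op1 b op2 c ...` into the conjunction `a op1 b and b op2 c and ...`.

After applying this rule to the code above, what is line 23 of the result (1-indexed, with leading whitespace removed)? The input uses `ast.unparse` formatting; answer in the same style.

depth = depth + 16

Transformed code:
if t == 24:
    width -= width - 12
else:
    process(4)
depth = depth * 83
if width >= depth:
    if length <= length:
        depth -= length * y
    else:
        t = t // 40 - handle(length)
handle(38)
width = emit(t)
length = y * 83
log(13)
if 27 < length and length >= 33:
    if t != length:
        width = (width - y) * (7 // 9)
        t -= width % y
    else:
        width = 26
    depth = 28 + width[10]
else:
    depth = depth + 16
print(depth)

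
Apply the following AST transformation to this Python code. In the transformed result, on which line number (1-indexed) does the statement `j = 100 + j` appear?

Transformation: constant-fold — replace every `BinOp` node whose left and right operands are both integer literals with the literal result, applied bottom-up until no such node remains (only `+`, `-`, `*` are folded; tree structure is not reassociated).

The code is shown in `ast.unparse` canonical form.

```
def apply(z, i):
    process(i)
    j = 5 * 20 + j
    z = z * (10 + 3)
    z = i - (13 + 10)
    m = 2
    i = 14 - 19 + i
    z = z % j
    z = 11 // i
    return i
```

Transformed code:
def apply(z, i):
    process(i)
    j = 100 + j
    z = z * 13
    z = i - 23
    m = 2
    i = -5 + i
    z = z % j
    z = 11 // i
    return i

3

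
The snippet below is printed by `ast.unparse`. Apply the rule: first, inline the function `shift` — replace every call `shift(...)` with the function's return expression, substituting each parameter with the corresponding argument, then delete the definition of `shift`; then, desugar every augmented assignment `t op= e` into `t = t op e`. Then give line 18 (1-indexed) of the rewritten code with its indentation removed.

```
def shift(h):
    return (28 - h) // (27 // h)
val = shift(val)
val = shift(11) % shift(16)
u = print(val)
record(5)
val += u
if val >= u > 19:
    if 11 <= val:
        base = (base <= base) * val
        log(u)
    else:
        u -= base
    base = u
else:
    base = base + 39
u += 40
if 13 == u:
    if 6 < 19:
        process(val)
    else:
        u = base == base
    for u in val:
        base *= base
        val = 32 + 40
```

Transformed code:
val = (28 - val) // (27 // val)
val = (28 - 11) // (27 // 11) % ((28 - 16) // (27 // 16))
u = print(val)
record(5)
val = val + u
if val >= u > 19:
    if 11 <= val:
        base = (base <= base) * val
        log(u)
    else:
        u = u - base
    base = u
else:
    base = base + 39
u = u + 40
if 13 == u:
    if 6 < 19:
        process(val)
    else:
        u = base == base
    for u in val:
        base = base * base
        val = 32 + 40

process(val)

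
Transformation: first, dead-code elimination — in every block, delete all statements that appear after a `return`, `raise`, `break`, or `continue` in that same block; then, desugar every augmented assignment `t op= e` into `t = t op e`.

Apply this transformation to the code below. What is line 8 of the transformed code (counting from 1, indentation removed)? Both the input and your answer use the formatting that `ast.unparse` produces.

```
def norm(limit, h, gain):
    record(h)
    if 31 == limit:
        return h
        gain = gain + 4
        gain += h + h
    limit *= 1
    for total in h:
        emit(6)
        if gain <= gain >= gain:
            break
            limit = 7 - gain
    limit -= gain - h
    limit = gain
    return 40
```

if gain <= gain >= gain:

Transformed code:
def norm(limit, h, gain):
    record(h)
    if 31 == limit:
        return h
    limit = limit * 1
    for total in h:
        emit(6)
        if gain <= gain >= gain:
            break
    limit = limit - (gain - h)
    limit = gain
    return 40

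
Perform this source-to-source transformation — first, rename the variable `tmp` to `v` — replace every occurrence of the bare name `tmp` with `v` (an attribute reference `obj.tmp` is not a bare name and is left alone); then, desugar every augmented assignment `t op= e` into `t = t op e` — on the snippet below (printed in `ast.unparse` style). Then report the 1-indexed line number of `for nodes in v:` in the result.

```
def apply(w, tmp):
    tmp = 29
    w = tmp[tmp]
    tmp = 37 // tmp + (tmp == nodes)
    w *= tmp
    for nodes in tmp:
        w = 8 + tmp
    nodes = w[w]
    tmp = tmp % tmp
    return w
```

6

Transformed code:
def apply(w, v):
    v = 29
    w = v[v]
    v = 37 // v + (v == nodes)
    w = w * v
    for nodes in v:
        w = 8 + v
    nodes = w[w]
    v = v % v
    return w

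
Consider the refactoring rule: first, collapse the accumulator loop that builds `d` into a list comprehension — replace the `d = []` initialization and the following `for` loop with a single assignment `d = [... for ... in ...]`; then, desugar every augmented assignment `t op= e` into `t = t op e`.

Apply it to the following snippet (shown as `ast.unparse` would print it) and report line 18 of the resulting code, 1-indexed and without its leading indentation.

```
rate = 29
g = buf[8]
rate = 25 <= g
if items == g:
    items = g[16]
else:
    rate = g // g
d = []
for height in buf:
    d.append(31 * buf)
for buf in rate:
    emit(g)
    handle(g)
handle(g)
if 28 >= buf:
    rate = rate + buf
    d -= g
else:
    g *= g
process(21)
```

process(21)

Transformed code:
rate = 29
g = buf[8]
rate = 25 <= g
if items == g:
    items = g[16]
else:
    rate = g // g
d = [31 * buf for height in buf]
for buf in rate:
    emit(g)
    handle(g)
handle(g)
if 28 >= buf:
    rate = rate + buf
    d = d - g
else:
    g = g * g
process(21)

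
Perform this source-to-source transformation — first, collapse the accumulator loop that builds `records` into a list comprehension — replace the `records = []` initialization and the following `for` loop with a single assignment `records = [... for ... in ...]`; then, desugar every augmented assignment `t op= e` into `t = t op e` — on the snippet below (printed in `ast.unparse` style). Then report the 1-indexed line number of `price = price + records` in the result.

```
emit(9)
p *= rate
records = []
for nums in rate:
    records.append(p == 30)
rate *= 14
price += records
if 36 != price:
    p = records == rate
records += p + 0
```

5

Transformed code:
emit(9)
p = p * rate
records = [p == 30 for nums in rate]
rate = rate * 14
price = price + records
if 36 != price:
    p = records == rate
records = records + (p + 0)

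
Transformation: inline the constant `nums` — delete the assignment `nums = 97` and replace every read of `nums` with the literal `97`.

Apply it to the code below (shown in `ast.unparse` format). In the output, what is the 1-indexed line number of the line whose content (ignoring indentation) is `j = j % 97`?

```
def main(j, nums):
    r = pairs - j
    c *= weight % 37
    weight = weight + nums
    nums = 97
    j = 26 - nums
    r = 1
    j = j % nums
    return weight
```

7

Transformed code:
def main(j, nums):
    r = pairs - j
    c *= weight % 37
    weight = weight + 97
    j = 26 - 97
    r = 1
    j = j % 97
    return weight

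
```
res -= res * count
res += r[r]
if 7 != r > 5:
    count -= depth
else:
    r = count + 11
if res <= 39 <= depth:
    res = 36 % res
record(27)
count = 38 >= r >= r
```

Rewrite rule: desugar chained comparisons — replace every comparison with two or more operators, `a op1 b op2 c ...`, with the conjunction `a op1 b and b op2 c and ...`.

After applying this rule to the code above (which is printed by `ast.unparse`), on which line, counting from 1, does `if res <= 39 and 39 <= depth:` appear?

Transformed code:
res -= res * count
res += r[r]
if 7 != r and r > 5:
    count -= depth
else:
    r = count + 11
if res <= 39 and 39 <= depth:
    res = 36 % res
record(27)
count = 38 >= r and r >= r

7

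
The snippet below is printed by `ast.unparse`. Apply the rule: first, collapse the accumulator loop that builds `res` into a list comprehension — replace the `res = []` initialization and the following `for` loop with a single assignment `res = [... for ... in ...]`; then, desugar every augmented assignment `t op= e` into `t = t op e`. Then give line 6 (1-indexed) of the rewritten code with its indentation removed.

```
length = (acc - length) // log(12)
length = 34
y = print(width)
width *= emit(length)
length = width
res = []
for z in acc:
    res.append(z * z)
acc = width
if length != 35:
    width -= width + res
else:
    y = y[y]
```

res = [z * z for z in acc]

Transformed code:
length = (acc - length) // log(12)
length = 34
y = print(width)
width = width * emit(length)
length = width
res = [z * z for z in acc]
acc = width
if length != 35:
    width = width - (width + res)
else:
    y = y[y]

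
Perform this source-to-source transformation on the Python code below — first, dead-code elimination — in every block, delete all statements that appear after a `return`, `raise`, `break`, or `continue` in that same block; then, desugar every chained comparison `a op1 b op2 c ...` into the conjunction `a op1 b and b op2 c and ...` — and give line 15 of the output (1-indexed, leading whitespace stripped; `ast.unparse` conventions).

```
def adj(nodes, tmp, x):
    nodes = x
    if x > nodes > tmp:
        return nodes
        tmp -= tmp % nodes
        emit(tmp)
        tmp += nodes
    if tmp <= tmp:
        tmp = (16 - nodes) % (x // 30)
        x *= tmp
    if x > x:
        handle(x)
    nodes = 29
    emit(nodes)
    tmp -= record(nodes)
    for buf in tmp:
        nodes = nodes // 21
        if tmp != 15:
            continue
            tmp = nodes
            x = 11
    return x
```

if tmp != 15:

Transformed code:
def adj(nodes, tmp, x):
    nodes = x
    if x > nodes and nodes > tmp:
        return nodes
    if tmp <= tmp:
        tmp = (16 - nodes) % (x // 30)
        x *= tmp
    if x > x:
        handle(x)
    nodes = 29
    emit(nodes)
    tmp -= record(nodes)
    for buf in tmp:
        nodes = nodes // 21
        if tmp != 15:
            continue
    return x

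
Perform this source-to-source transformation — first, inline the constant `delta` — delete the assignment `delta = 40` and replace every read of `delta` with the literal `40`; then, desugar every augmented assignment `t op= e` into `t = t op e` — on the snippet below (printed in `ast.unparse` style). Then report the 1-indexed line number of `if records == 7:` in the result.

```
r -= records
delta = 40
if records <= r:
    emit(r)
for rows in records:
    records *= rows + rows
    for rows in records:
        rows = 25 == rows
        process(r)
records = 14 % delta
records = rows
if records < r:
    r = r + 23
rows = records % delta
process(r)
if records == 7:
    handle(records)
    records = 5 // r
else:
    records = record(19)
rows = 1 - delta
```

Transformed code:
r = r - records
if records <= r:
    emit(r)
for rows in records:
    records = records * (rows + rows)
    for rows in records:
        rows = 25 == rows
        process(r)
records = 14 % 40
records = rows
if records < r:
    r = r + 23
rows = records % 40
process(r)
if records == 7:
    handle(records)
    records = 5 // r
else:
    records = record(19)
rows = 1 - 40

15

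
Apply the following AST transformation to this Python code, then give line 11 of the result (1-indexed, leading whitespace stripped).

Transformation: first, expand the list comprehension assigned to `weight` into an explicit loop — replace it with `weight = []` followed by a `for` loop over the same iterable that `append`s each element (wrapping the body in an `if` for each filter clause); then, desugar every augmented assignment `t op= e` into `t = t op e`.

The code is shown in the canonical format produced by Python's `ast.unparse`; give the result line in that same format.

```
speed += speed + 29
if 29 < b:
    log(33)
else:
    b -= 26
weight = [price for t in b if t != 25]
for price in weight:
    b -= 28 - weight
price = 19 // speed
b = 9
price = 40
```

b = b - (28 - weight)

Transformed code:
speed = speed + (speed + 29)
if 29 < b:
    log(33)
else:
    b = b - 26
weight = []
for t in b:
    if t != 25:
        weight.append(price)
for price in weight:
    b = b - (28 - weight)
price = 19 // speed
b = 9
price = 40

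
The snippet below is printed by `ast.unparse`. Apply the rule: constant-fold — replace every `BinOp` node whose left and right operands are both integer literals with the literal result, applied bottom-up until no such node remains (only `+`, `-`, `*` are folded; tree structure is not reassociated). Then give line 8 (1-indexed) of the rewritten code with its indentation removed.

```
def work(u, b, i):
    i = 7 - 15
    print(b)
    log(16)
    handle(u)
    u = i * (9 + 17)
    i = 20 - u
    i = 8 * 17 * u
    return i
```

i = 136 * u

Transformed code:
def work(u, b, i):
    i = -8
    print(b)
    log(16)
    handle(u)
    u = i * 26
    i = 20 - u
    i = 136 * u
    return i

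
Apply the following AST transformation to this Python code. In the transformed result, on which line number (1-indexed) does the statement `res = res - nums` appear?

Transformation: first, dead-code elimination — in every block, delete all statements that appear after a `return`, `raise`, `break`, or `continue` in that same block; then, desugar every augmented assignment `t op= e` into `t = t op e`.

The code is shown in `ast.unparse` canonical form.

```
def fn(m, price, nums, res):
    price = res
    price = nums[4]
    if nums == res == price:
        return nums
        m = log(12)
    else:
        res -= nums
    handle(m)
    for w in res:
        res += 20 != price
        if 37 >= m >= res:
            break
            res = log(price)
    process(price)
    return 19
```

7

Transformed code:
def fn(m, price, nums, res):
    price = res
    price = nums[4]
    if nums == res == price:
        return nums
    else:
        res = res - nums
    handle(m)
    for w in res:
        res = res + (20 != price)
        if 37 >= m >= res:
            break
    process(price)
    return 19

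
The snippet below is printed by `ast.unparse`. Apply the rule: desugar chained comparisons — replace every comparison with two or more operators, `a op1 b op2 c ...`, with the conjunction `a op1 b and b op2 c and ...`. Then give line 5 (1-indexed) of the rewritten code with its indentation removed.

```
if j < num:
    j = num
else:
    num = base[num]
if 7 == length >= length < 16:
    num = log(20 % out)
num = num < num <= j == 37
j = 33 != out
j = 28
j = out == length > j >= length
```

if 7 == length and length >= length and (length < 16):

Transformed code:
if j < num:
    j = num
else:
    num = base[num]
if 7 == length and length >= length and (length < 16):
    num = log(20 % out)
num = num < num and num <= j and (j == 37)
j = 33 != out
j = 28
j = out == length and length > j and (j >= length)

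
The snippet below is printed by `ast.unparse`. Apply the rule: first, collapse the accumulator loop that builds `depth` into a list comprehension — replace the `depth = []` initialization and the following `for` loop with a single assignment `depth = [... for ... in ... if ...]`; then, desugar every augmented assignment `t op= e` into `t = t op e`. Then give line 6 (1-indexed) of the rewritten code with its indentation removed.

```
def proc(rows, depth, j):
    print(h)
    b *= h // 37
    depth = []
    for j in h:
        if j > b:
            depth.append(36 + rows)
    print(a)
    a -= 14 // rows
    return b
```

Transformed code:
def proc(rows, depth, j):
    print(h)
    b = b * (h // 37)
    depth = [36 + rows for j in h if j > b]
    print(a)
    a = a - 14 // rows
    return b

a = a - 14 // rows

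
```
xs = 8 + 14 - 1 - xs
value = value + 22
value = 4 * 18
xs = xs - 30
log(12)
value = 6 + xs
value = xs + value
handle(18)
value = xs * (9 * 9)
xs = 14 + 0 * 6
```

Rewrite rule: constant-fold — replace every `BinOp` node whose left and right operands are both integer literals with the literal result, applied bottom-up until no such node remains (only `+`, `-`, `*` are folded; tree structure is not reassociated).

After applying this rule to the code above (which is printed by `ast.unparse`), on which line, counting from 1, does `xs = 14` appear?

Transformed code:
xs = 21 - xs
value = value + 22
value = 72
xs = xs - 30
log(12)
value = 6 + xs
value = xs + value
handle(18)
value = xs * 81
xs = 14

10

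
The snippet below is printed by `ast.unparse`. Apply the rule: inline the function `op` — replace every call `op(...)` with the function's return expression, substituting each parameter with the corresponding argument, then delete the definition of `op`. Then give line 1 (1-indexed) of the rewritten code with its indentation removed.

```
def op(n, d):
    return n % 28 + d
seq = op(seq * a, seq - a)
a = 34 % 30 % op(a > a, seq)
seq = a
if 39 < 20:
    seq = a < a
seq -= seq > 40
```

seq = seq * a % 28 + (seq - a)

Transformed code:
seq = seq * a % 28 + (seq - a)
a = 34 % 30 % ((a > a) % 28 + seq)
seq = a
if 39 < 20:
    seq = a < a
seq -= seq > 40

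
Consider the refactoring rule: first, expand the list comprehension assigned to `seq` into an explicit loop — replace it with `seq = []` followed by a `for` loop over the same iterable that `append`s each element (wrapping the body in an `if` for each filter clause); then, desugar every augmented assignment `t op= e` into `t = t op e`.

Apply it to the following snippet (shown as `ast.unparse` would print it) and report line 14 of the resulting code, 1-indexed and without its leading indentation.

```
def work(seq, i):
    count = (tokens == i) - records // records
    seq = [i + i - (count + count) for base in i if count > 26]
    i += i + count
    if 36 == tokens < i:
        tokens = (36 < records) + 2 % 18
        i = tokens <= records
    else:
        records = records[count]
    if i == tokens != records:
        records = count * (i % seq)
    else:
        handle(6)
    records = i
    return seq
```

records = count * (i % seq)

Transformed code:
def work(seq, i):
    count = (tokens == i) - records // records
    seq = []
    for base in i:
        if count > 26:
            seq.append(i + i - (count + count))
    i = i + (i + count)
    if 36 == tokens < i:
        tokens = (36 < records) + 2 % 18
        i = tokens <= records
    else:
        records = records[count]
    if i == tokens != records:
        records = count * (i % seq)
    else:
        handle(6)
    records = i
    return seq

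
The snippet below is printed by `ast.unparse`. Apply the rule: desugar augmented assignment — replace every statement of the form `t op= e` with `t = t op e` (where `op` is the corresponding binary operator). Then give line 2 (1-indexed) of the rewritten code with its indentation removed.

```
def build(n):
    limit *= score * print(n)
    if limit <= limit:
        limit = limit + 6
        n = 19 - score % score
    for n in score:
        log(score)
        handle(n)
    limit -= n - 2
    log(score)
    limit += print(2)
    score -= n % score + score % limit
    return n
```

Transformed code:
def build(n):
    limit = limit * (score * print(n))
    if limit <= limit:
        limit = limit + 6
        n = 19 - score % score
    for n in score:
        log(score)
        handle(n)
    limit = limit - (n - 2)
    log(score)
    limit = limit + print(2)
    score = score - (n % score + score % limit)
    return n

limit = limit * (score * print(n))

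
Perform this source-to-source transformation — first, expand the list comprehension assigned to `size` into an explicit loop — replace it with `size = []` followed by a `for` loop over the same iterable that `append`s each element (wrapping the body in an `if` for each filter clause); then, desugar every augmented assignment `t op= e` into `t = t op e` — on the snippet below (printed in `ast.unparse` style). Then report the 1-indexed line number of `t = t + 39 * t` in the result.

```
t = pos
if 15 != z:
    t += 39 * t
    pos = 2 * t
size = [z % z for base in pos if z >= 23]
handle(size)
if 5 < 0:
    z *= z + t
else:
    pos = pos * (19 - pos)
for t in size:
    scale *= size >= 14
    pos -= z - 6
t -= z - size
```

Transformed code:
t = pos
if 15 != z:
    t = t + 39 * t
    pos = 2 * t
size = []
for base in pos:
    if z >= 23:
        size.append(z % z)
handle(size)
if 5 < 0:
    z = z * (z + t)
else:
    pos = pos * (19 - pos)
for t in size:
    scale = scale * (size >= 14)
    pos = pos - (z - 6)
t = t - (z - size)

3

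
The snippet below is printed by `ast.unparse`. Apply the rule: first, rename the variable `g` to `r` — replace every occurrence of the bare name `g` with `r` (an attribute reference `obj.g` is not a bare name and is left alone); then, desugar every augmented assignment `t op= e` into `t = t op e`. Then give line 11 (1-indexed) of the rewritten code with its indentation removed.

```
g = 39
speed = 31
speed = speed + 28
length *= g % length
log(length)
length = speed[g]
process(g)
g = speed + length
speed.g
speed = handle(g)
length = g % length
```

Transformed code:
r = 39
speed = 31
speed = speed + 28
length = length * (r % length)
log(length)
length = speed[r]
process(r)
r = speed + length
speed.g
speed = handle(r)
length = r % length

length = r % length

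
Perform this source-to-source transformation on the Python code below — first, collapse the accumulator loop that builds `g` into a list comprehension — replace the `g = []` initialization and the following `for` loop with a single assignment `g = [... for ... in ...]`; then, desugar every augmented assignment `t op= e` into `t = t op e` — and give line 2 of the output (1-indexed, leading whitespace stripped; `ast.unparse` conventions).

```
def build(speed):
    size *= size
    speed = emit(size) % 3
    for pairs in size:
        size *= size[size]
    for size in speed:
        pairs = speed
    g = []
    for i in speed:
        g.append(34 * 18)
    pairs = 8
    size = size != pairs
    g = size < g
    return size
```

size = size * size

Transformed code:
def build(speed):
    size = size * size
    speed = emit(size) % 3
    for pairs in size:
        size = size * size[size]
    for size in speed:
        pairs = speed
    g = [34 * 18 for i in speed]
    pairs = 8
    size = size != pairs
    g = size < g
    return size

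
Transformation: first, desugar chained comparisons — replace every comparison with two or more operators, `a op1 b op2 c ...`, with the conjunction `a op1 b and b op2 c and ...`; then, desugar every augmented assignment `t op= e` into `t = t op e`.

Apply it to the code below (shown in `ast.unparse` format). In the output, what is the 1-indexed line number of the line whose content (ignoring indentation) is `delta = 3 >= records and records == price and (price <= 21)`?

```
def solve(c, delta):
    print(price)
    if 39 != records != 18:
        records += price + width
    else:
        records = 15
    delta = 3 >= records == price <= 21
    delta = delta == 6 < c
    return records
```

7

Transformed code:
def solve(c, delta):
    print(price)
    if 39 != records and records != 18:
        records = records + (price + width)
    else:
        records = 15
    delta = 3 >= records and records == price and (price <= 21)
    delta = delta == 6 and 6 < c
    return records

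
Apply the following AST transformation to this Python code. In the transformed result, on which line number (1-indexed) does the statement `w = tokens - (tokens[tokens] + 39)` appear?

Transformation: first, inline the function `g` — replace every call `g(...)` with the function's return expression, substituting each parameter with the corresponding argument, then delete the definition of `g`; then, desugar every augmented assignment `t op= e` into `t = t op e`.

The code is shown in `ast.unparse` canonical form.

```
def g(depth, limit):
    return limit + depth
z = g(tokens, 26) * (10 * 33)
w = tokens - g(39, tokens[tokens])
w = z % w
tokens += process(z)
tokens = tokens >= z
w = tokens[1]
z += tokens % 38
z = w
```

Transformed code:
z = (26 + tokens) * (10 * 33)
w = tokens - (tokens[tokens] + 39)
w = z % w
tokens = tokens + process(z)
tokens = tokens >= z
w = tokens[1]
z = z + tokens % 38
z = w

2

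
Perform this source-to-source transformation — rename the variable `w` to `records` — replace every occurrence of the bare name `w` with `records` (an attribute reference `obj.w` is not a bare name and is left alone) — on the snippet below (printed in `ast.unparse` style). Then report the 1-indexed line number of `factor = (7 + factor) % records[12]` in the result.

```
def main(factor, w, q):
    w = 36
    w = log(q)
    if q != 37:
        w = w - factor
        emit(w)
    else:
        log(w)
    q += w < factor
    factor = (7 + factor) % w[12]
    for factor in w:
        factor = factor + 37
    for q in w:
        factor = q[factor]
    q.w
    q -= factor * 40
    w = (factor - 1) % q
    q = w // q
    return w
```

10

Transformed code:
def main(factor, records, q):
    records = 36
    records = log(q)
    if q != 37:
        records = records - factor
        emit(records)
    else:
        log(records)
    q += records < factor
    factor = (7 + factor) % records[12]
    for factor in records:
        factor = factor + 37
    for q in records:
        factor = q[factor]
    q.w
    q -= factor * 40
    records = (factor - 1) % q
    q = records // q
    return records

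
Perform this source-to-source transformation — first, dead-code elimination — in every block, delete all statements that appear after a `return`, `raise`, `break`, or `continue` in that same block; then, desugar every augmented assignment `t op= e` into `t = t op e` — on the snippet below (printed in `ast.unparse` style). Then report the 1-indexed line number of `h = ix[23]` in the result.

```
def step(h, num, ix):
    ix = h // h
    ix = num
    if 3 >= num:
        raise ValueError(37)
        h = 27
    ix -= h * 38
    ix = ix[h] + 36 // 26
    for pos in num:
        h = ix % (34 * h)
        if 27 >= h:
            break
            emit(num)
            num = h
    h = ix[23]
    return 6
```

12

Transformed code:
def step(h, num, ix):
    ix = h // h
    ix = num
    if 3 >= num:
        raise ValueError(37)
    ix = ix - h * 38
    ix = ix[h] + 36 // 26
    for pos in num:
        h = ix % (34 * h)
        if 27 >= h:
            break
    h = ix[23]
    return 6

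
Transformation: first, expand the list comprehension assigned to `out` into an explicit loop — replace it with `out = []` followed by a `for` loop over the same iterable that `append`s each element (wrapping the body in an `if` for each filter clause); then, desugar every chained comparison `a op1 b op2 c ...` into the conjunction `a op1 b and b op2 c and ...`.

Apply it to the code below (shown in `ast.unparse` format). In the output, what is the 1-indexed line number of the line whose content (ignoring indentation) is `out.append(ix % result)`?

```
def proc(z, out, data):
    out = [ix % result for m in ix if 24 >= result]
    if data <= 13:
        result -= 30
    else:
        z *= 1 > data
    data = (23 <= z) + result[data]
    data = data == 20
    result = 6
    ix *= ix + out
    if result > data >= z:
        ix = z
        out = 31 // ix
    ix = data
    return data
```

5

Transformed code:
def proc(z, out, data):
    out = []
    for m in ix:
        if 24 >= result:
            out.append(ix % result)
    if data <= 13:
        result -= 30
    else:
        z *= 1 > data
    data = (23 <= z) + result[data]
    data = data == 20
    result = 6
    ix *= ix + out
    if result > data and data >= z:
        ix = z
        out = 31 // ix
    ix = data
    return data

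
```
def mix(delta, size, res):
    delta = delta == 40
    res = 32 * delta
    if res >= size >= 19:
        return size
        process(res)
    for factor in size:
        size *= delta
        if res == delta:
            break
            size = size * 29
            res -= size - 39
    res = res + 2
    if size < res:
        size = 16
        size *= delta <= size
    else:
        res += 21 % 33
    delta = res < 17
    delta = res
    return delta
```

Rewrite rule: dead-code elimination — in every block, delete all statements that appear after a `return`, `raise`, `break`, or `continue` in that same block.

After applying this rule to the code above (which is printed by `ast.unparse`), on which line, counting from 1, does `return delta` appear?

18

Transformed code:
def mix(delta, size, res):
    delta = delta == 40
    res = 32 * delta
    if res >= size >= 19:
        return size
    for factor in size:
        size *= delta
        if res == delta:
            break
    res = res + 2
    if size < res:
        size = 16
        size *= delta <= size
    else:
        res += 21 % 33
    delta = res < 17
    delta = res
    return delta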